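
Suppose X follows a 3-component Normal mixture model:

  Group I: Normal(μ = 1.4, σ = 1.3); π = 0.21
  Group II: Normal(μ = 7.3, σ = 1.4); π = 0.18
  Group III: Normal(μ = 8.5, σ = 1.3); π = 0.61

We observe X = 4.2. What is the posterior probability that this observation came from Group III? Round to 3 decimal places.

0.068

The responsibility of component k is w_k f_k(x) divided by Σ_j w_j f_j(x).
Normal densities:
  f_I = (1/(1.3·√(2π)))·exp(−(4.2−1.4)²/(2·1.3²)) = 0.306879·exp(-2.31953) = 0.0301723
  f_II = (1/(1.4·√(2π)))·exp(−(4.2−7.3)²/(2·1.4²)) = 0.284959·exp(-2.45153) = 0.0245525
  f_III = (1/(1.3·√(2π)))·exp(−(4.2−8.5)²/(2·1.3²)) = 0.306879·exp(-5.47041) = 0.0012918
Unnormalised posteriors:
  w_I·f_I = 0.21 × 0.0301723 = 0.00633619
  w_II·f_II = 0.18 × 0.0245525 = 0.00441945
  w_III·f_III = 0.61 × 0.0012918 = 0.000787999
Denominator: 0.00633619 + 0.00441945 + 0.000787999 = 0.0115436
So the posterior for Group III is 0.000787999 / 0.0115436 ≈ 0.068.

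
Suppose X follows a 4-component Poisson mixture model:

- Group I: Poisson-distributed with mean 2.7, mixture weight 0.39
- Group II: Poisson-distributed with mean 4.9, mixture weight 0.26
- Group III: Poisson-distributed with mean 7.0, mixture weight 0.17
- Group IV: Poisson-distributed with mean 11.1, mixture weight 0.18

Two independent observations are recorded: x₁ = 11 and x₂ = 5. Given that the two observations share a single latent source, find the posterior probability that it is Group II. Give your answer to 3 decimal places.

0.188

The responsibility of component k is π_k f_k(x) divided by Σ_j π_j f_j(x).
Since both observations come from the same component, the likelihood for component k is f_k(x₁)·f_k(x₂).
  f_I = [e^(−2.7)·2.7^11/11! = 9.35946e-05] × [0.0803605] = 7.5213e-06
  f_II = [e^(−4.9)·4.9^11/11! = 0.00729387] × [0.17529] = 0.00127854
  f_III = [e^(−7.0)·7.0^11/11! = 0.0451712] × [0.127717] = 0.00576911
  f_IV = [e^(−11.1)·11.1^11/11! = 0.119324] × [0.021221] = 0.00253217
Weight by the priors:
  π_I·f_I = 0.39 × 7.5213e-06 = 2.93331e-06
  π_II·f_II = 0.26 × 0.00127854 = 0.00033242
  π_III·f_III = 0.17 × 0.00576911 = 0.000980749
  π_IV·f_IV = 0.18 × 0.00253217 = 0.000455791
Normaliser: 2.93331e-06 + 0.00033242 + 0.000980749 + 0.000455791 = 0.00177189
P(Group II | x₁, x₂) ≈ 0.188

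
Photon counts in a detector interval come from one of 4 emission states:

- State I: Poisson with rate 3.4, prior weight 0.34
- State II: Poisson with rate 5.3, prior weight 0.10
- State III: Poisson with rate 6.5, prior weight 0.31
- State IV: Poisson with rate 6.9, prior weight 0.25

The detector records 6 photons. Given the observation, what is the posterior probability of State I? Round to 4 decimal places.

Posterior ∝ prior × likelihood, so P(k | x) ∝ P(Z=k) f_k(x); normalise over all components.
Poisson probabilities:
  p_I = e^(−3.4)·3.4^6/6! = 0.0716044
  p_II = e^(−5.3)·5.3^6/6! = 0.15366
  p_III = e^(−6.5)·6.5^6/6! = 0.157483
  p_IV = e^(−6.9)·6.9^6/6! = 0.151053
Multiply by the mixture weights:
  P(Z=I)·p_I = 0.34 × 0.0716044 = 0.0243455
  P(Z=II)·p_II = 0.10 × 0.15366 = 0.015366
  P(Z=III)·p_III = 0.31 × 0.157483 = 0.0488197
  P(Z=IV)·p_IV = 0.25 × 0.151053 = 0.0377633
Normaliser: 0.0243455 + 0.015366 + 0.0488197 + 0.0377633 = 0.126295
So the posterior for State I is 0.0243455 / 0.126295 ≈ 0.1928.

0.1928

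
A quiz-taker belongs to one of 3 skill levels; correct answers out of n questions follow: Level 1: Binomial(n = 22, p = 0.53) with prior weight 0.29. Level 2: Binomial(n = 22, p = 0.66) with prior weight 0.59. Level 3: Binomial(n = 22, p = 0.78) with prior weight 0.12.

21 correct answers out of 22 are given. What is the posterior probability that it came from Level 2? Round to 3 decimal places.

P(component k | x) = P(Z=k)·f_k(x) / marginal(x), where marginal(x) = Σ_j P(Z=j)·f_j(x).
Component likelihoods at x = 21 correct answers out of 22:
  p_1 = C(22,21)·0.53^21·0.47^1 = 22·1.62104e-06·0.47 = 1.67615e-05
  p_2 = C(22,21)·0.66^21·0.34^1 = 22·0.000162339·0.34 = 0.0012143
  p_3 = C(22,21)·0.78^21·0.22^1 = 22·0.00541984·0.22 = 0.026232
Multiply by the mixture weights:
  P(Z=1)·p_1 = 0.29 × 1.67615e-05 = 4.86085e-06
  P(Z=2)·p_2 = 0.59 × 0.0012143 = 0.000716434
  P(Z=3)·p_3 = 0.12 × 0.026232 = 0.00314784
Sum: 4.86085e-06 + 0.000716434 + 0.00314784 = 0.00386914
Responsibility of Level 2: 0.000716434 / 0.00386914 ≈ 0.185

0.185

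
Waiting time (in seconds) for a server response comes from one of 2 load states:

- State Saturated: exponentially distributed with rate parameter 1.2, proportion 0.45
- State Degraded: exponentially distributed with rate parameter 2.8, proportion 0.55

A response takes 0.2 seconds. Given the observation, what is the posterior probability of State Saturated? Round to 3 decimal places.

Posterior ∝ prior × likelihood, so P(k | x) ∝ w_k f_k(x); normalise over all components.
Evaluate each component's likelihood at the observed value:
  L_Saturated = 0.943953
  L_Degraded = 1.59939
Weight by the priors:
  w_Saturated·L_Saturated = 0.45 × 0.943953 = 0.424779
  w_Degraded·L_Degraded = 0.55 × 1.59939 = 0.879662
Denominator: 0.424779 + 0.879662 = 1.30444
P(State Saturated | 0.2 seconds) = 0.424779 / 1.30444 ≈ 0.326

0.326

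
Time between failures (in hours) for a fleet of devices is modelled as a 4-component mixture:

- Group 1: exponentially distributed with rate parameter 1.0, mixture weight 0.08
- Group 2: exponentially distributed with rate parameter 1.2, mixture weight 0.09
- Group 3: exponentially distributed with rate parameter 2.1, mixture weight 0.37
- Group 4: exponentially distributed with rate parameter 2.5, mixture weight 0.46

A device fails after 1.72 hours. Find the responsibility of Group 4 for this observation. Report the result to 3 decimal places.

0.241

By Bayes' theorem, P(k | x) = π_k f_k(x) / Σ_j π_j f_j(x).
Evaluate each component's likelihood at the observed value:
  p_1 = 0.179066
  p_2 = 0.152334
  p_3 = 0.0566954
  p_4 = 0.0339214
Prior × likelihood for each component:
  π_1·p_1 = 0.08 × 0.179066 = 0.0143253
  π_2·p_2 = 0.09 × 0.152334 = 0.0137101
  π_3·p_3 = 0.37 × 0.0566954 = 0.0209773
  π_4·p_4 = 0.46 × 0.0339214 = 0.0156038
Normaliser: 0.0143253 + 0.0137101 + 0.0209773 + 0.0156038 = 0.0646165
P(Group 4 | the observation) = 0.0156038 / 0.0646165 ≈ 0.241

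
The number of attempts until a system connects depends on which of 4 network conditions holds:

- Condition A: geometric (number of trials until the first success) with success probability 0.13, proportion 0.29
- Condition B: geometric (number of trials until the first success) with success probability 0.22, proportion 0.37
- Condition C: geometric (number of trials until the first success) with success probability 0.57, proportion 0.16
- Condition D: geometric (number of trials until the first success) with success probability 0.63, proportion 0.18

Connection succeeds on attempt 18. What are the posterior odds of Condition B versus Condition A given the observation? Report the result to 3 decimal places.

Only the two components matter; the odds are (π_i f_i(x)) / (π_j f_j(x)).
Geometric probabilities:
  L_A = 0.0121835
  L_B = 0.0032213
  L_C = 3.34841e-07
  L_D = 2.87587e-08
Odds = (0.37/0.29) × (0.0032213/0.0121835) = 1.27586 × 0.264399 ≈ 0.337

0.337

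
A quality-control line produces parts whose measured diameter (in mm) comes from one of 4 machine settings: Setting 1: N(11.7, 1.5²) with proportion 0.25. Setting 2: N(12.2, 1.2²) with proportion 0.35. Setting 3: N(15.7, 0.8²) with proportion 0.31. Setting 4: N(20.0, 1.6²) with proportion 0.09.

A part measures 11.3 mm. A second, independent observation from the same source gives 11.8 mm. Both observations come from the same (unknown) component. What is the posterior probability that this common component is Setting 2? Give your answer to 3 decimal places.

0.619

P(component k | x) = π_k·f_k(x) / marginal(x), where marginal(x) = Σ_j π_j·f_j(x).
Since both observations come from the same component, the likelihood for component k is f_k(x₁)·f_k(x₂).
  p_1 = [(1/(1.5·√(2π)))·exp(−(11.3−11.7)²/(2·1.5²)) = 0.265962·exp(-0.03556) = 0.256671] × [0.265371] = 0.0681131
  p_2 = [(1/(1.2·√(2π)))·exp(−(11.3−12.2)²/(2·1.2²)) = 0.332452·exp(-0.28125) = 0.250948] × [0.314486] = 0.0789196
  p_3 = [(1/(0.8·√(2π)))·exp(−(11.3−15.7)²/(2·0.8²)) = 0.498678·exp(-15.12500) = 1.34622e-07] × [3.44493e-06] = 4.63763e-13
  p_4 = [(1/(1.6·√(2π)))·exp(−(11.3−20.0)²/(2·1.6²)) = 0.249339·exp(-14.78320) = 9.47385e-08] × [4.93494e-07] = 4.67529e-14
Weight by the priors:
  π_1·p_1 = 0.25 × 0.0681131 = 0.0170283
  π_2·p_2 = 0.35 × 0.0789196 = 0.0276219
  π_3·p_3 = 0.31 × 4.63763e-13 = 1.43767e-13
  π_4·p_4 = 0.09 × 4.67529e-14 = 4.20776e-15
Evidence: 0.0170283 + 0.0276219 + 1.43767e-13 + 4.20776e-15 = 0.0446501
P(Setting 2 | x) ≈ 0.619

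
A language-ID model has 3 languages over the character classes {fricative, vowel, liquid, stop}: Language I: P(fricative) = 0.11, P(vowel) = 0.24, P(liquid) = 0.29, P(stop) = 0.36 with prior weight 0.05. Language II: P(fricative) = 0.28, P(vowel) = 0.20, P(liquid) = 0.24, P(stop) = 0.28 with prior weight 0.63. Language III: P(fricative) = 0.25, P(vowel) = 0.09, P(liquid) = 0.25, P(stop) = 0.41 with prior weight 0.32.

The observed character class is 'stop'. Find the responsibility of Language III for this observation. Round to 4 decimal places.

0.4029

P(component k | x) = π_k·f_k(x) / marginal(x), where marginal(x) = Σ_j π_j·f_j(x).
Categorical probabilities:
  f_I = 0.36
  f_II = 0.28
  f_III = 0.41
Multiply by the mixture weights:
  π_I·f_I = 0.05 × 0.36 = 0.018
  π_II·f_II = 0.63 × 0.28 = 0.1764
  π_III·f_III = 0.32 × 0.41 = 0.1312
Normaliser: 0.018 + 0.1764 + 0.1312 = 0.3256
P(Language III | 'stop') = 0.1312 / 0.3256 ≈ 0.4029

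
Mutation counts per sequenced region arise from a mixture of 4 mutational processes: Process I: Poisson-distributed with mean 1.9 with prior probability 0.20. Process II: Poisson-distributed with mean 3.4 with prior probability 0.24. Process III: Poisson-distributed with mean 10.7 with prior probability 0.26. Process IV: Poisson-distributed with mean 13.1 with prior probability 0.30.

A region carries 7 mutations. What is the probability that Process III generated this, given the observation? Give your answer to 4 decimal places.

The responsibility of component k is π_k f_k(x) divided by Σ_j π_j f_j(x).
Component likelihoods at x = 7 mutations:
  p_I = 0.00265268
  p_II = 0.0347793
  p_III = 0.0718298
  p_IV = 0.0268665
Unnormalised posteriors:
  π_I·p_I = 0.20 × 0.00265268 = 0.000530536
  π_II·p_II = 0.24 × 0.0347793 = 0.00834703
  π_III·p_III = 0.26 × 0.0718298 = 0.0186758
  π_IV·p_IV = 0.30 × 0.0268665 = 0.00805994
Marginal: 0.000530536 + 0.00834703 + 0.0186758 + 0.00805994 = 0.0356133
Responsibility of Process III: 0.0186758 / 0.0356133 ≈ 0.5244

0.5244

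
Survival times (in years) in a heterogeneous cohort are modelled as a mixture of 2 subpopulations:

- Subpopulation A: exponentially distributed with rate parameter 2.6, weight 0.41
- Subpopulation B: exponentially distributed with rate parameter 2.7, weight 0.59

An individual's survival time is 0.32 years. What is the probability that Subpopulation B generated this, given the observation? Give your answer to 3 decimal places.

P(component k | x) = π_k·f_k(x) / marginal(x), where marginal(x) = Σ_j π_j·f_j(x).
Component likelihoods at x = 0.32 years:
  L_A = 1.13146
  L_B = 1.13798
Unnormalised posteriors:
  π_A·L_A = 0.41 × 1.13146 = 0.4639
  π_B·L_B = 0.59 × 1.13798 = 0.671406
Marginal: 0.4639 + 0.671406 = 1.13531
Responsibility of Subpopulation B: 0.671406 / 1.13531 ≈ 0.591

0.591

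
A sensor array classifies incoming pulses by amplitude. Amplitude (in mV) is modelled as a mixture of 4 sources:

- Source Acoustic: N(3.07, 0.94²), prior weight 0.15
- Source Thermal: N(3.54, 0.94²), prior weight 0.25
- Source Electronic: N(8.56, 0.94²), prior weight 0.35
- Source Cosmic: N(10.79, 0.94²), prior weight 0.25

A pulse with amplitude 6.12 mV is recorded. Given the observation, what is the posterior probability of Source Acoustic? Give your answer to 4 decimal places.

0.0417

P(component k | x) = P(Z=k)·f_k(x) / marginal(x), where marginal(x) = Σ_j P(Z=j)·f_j(x).
Component likelihoods at x = 6.12 mV:
  f_Acoustic = (1/(0.94·√(2π)))·exp(−(6.12−3.07)²/(2·0.94²)) = 0.424407·exp(-5.26398) = 0.00219617
  f_Thermal = (1/(0.94·√(2π)))·exp(−(6.12−3.54)²/(2·0.94²)) = 0.424407·exp(-3.76664) = 0.00981641
  f_Electronic = (1/(0.94·√(2π)))·exp(−(6.12−8.56)²/(2·0.94²)) = 0.424407·exp(-3.36895) = 0.0146106
  f_Cosmic = (1/(0.94·√(2π)))·exp(−(6.12−10.79)²/(2·0.94²)) = 0.424407·exp(-12.34093) = 1.85431e-06
Multiply by the mixture weights:
  P(Z=Acoustic)·f_Acoustic = 0.15 × 0.00219617 = 0.000329426
  P(Z=Thermal)·f_Thermal = 0.25 × 0.00981641 = 0.0024541
  P(Z=Electronic)·f_Electronic = 0.35 × 0.0146106 = 0.00511371
  P(Z=Cosmic)·f_Cosmic = 0.25 × 1.85431e-06 = 4.63577e-07
Evidence: 0.000329426 + 0.0024541 + 0.00511371 + 4.63577e-07 = 0.0078977
P(Source Acoustic | 6.12 mV) ≈ 0.0417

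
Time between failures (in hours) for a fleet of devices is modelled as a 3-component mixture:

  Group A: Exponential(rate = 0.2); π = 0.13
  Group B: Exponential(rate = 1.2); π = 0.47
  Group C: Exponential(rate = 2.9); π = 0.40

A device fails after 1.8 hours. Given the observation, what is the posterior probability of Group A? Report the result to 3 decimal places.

Posterior ∝ prior × likelihood, so P(k | x) ∝ P(Z=k) f_k(x); normalise over all components.
Component likelihoods at x = 1.8 hours:
  L_A = 0.139535
  L_B = 0.13839
  L_C = 0.0156813
Multiply by the mixture weights:
  P(Z=A)·L_A = 0.13 × 0.139535 = 0.0181396
  P(Z=B)·L_B = 0.47 × 0.13839 = 0.0650434
  P(Z=C)·L_C = 0.40 × 0.0156813 = 0.0062725
Marginal: 0.0181396 + 0.0650434 + 0.0062725 = 0.0894555
Responsibility of Group A: 0.0181396 / 0.0894555 ≈ 0.203

0.203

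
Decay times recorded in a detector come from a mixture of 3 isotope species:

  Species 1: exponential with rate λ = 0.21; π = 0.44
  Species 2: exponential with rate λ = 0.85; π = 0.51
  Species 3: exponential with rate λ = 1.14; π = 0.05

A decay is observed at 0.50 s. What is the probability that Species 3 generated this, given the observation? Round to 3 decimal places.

0.081

The responsibility of component k is P(Z=k) f_k(x) divided by Σ_j P(Z=j) f_j(x).
Exponential densities:
  p_1 = 0.21·e^(−0.21·0.50) = 0.21·e^(−0.1050) = 0.189068
  p_2 = 0.85·e^(−0.85·0.50) = 0.85·e^(−0.4250) = 0.555704
  p_3 = 1.14·e^(−1.14·0.50) = 1.14·e^(−0.5700) = 0.644699
Weight by the priors:
  P(Z=1)·p_1 = 0.44 × 0.189068 = 0.08319
  P(Z=2)·p_2 = 0.51 × 0.555704 = 0.283409
  P(Z=3)·p_3 = 0.05 × 0.644699 = 0.032235
Normaliser: 0.08319 + 0.283409 + 0.032235 = 0.398834
P(Species 3 | x) = 0.032235 / 0.398834 ≈ 0.081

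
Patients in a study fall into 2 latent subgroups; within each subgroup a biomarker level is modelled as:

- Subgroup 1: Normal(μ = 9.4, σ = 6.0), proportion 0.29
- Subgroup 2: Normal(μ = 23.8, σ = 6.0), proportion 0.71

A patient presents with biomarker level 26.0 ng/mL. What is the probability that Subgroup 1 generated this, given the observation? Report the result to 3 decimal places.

Posterior ∝ prior × likelihood, so P(k | x) ∝ π_k f_k(x); normalise over all components.
Evaluate each component's likelihood at the observed value:
  f_1 = 0.0014475
  f_2 = 0.0621677
Prior × likelihood for each component:
  π_1·f_1 = 0.29 × 0.0014475 = 0.000419774
  π_2·f_2 = 0.71 × 0.0621677 = 0.044139
Marginal: 0.000419774 + 0.044139 = 0.0445588
P(Subgroup 1 | x) ≈ 0.009

0.009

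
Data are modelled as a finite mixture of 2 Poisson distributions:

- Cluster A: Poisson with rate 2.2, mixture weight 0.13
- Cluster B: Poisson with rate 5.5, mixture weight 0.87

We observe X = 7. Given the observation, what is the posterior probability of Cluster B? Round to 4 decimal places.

P(component k | x) = w_k·f_k(x) / marginal(x), where marginal(x) = Σ_j w_j·f_j(x).
Evaluate each component's likelihood at the observed value:
  f_A = e^(−2.2)·2.2^7/7! = 0.00548378
  f_B = e^(−5.5)·5.5^7/7! = 0.123449
Prior × likelihood for each component:
  w_A·f_A = 0.13 × 0.00548378 = 0.000712892
  w_B·f_B = 0.87 × 0.123449 = 0.107401
Marginal: 0.000712892 + 0.107401 = 0.108114
So the posterior for Cluster B is 0.107401 / 0.108114 ≈ 0.9934.

0.9934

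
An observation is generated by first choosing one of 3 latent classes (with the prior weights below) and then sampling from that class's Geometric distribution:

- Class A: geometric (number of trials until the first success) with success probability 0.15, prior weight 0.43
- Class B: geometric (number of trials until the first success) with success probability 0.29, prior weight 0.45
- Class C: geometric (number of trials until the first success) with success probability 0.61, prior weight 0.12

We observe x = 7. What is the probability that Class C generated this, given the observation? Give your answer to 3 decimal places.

The responsibility of component k is P(Z=k) f_k(x) divided by Σ_j P(Z=j) f_j(x).
Component likelihoods at x = 7:
  f_A = 0.0565724
  f_B = 0.0371491
  f_C = 0.00214643
Multiply by the mixture weights:
  P(Z=A)·f_A = 0.43 × 0.0565724 = 0.0243261
  P(Z=B)·f_B = 0.45 × 0.0371491 = 0.0167171
  P(Z=C)·f_C = 0.12 × 0.00214643 = 0.000257572
Normaliser: 0.0243261 + 0.0167171 + 0.000257572 = 0.0413008
Responsibility of Class C: 0.000257572 / 0.0413008 ≈ 0.006

0.006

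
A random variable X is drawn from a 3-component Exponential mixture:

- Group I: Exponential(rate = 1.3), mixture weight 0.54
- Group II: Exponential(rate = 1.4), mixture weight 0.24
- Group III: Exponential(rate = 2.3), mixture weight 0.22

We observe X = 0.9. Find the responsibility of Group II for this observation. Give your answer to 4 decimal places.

0.2528

Posterior ∝ prior × likelihood, so P(k | x) ∝ w_k f_k(x); normalise over all components.
Evaluate each component's likelihood at the observed value:
  p_I = 1.3·e^(−1.3·0.9) = 1.3·e^(−1.1700) = 0.403477
  p_II = 1.4·e^(−1.4·0.9) = 1.4·e^(−1.2600) = 0.397116
  p_III = 2.3·e^(−2.3·0.9) = 2.3·e^(−2.0700) = 0.290227
Prior × likelihood for each component:
  w_I·p_I = 0.54 × 0.403477 = 0.217878
  w_II·p_II = 0.24 × 0.397116 = 0.0953078
  w_III·p_III = 0.22 × 0.290227 = 0.06385
Sum: 0.217878 + 0.0953078 + 0.06385 = 0.377035
P(Group II | the observation) ≈ 0.2528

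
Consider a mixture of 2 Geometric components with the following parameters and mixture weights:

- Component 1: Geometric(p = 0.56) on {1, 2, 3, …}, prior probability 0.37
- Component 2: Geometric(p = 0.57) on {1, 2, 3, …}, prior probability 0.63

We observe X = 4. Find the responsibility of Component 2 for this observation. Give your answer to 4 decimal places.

0.6180

The responsibility of component k is π_k f_k(x) divided by Σ_j π_j f_j(x).
Geometric probabilities:
  L_1 = 0.56·(1−0.56)^3 = 0.56·0.085184 = 0.047703
  L_2 = 0.57·(1−0.57)^3 = 0.57·0.079507 = 0.045319
Unnormalised posteriors:
  π_1·L_1 = 0.37 × 0.047703 = 0.0176501
  π_2·L_2 = 0.63 × 0.045319 = 0.028551
Sum: 0.0176501 + 0.028551 = 0.0462011
Responsibility of Component 2: 0.028551 / 0.0462011 ≈ 0.6180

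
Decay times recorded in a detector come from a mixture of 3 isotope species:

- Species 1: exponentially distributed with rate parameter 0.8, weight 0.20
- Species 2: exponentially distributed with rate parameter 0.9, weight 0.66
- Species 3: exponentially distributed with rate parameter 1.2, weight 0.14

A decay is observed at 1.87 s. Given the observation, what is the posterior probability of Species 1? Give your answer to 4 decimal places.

0.2185

The responsibility of component k is π_k f_k(x) divided by Σ_j π_j f_j(x).
Component likelihoods at x = 1.87 s:
  p_1 = 0.8·e^(−0.8·1.87) = 0.8·e^(−1.4960) = 0.17922
  p_2 = 0.9·e^(−0.9·1.87) = 0.9·e^(−1.6830) = 0.167234
  p_3 = 1.2·e^(−1.2·1.87) = 1.2·e^(−2.2440) = 0.12724
Multiply by the mixture weights:
  π_1·p_1 = 0.20 × 0.17922 = 0.0358439
  π_2·p_2 = 0.66 × 0.167234 = 0.110375
  π_3·p_3 = 0.14 × 0.12724 = 0.0178136
Denominator: 0.0358439 + 0.110375 + 0.0178136 = 0.164032
Responsibility of Species 1: 0.0358439 / 0.164032 ≈ 0.2185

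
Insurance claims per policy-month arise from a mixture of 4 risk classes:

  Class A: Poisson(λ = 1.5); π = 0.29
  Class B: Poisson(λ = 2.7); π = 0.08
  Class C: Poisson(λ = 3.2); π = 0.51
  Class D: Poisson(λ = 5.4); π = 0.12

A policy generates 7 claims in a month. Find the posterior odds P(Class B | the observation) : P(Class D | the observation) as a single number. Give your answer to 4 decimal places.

Only the two components matter; the odds are (w_i f_i(x)) / (w_j f_j(x)).
Poisson probabilities:
  L_A = 0.000756426
  L_B = 0.0139483
  L_C = 0.0277893
  L_D = 0.119987
Odds = (0.08/0.12) × (0.0139483/0.119987) = 0.666667 × 0.116248 ≈ 0.0775

0.0775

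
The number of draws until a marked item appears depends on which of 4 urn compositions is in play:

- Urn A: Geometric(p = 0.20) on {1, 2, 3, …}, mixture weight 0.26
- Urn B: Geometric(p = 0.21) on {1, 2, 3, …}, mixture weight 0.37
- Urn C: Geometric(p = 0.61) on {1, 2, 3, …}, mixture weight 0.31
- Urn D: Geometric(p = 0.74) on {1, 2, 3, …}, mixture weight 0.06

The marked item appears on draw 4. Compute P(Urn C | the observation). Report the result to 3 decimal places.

Posterior ∝ prior × likelihood, so P(k | x) ∝ P(Z=k) f_k(x); normalise over all components.
Component likelihoods at x = 4:
  p_A = 0.20·(1−0.20)^3 = 0.20·0.512 = 0.1024
  p_B = 0.21·(1−0.21)^3 = 0.21·0.493039 = 0.103538
  p_C = 0.61·(1−0.61)^3 = 0.61·0.059319 = 0.0361846
  p_D = 0.74·(1−0.74)^3 = 0.74·0.017576 = 0.0130062
Weight by the priors:
  P(Z=A)·p_A = 0.26 × 0.1024 = 0.026624
  P(Z=B)·p_B = 0.37 × 0.103538 = 0.0383091
  P(Z=C)·p_C = 0.31 × 0.0361846 = 0.0112172
  P(Z=D)·p_D = 0.06 × 0.0130062 = 0.000780374
Normaliser: 0.026624 + 0.0383091 + 0.0112172 + 0.000780374 = 0.0769307
Responsibility of Urn C: 0.0112172 / 0.0769307 ≈ 0.146

0.146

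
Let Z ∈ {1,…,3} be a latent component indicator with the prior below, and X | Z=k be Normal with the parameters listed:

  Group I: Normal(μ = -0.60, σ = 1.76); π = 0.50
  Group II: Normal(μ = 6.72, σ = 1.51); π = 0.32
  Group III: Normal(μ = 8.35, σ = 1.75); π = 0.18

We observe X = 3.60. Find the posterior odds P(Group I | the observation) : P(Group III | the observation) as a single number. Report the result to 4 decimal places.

6.3742

The posterior odds equal the prior odds times the likelihood ratio: (π_i/π_j)·(f_i(x)/f_j(x)).
Evaluate each component's likelihood at the observed value:
  f_I = 0.0131463
  f_II = 0.0312514
  f_III = 0.00572892
0.00657313 / 0.00103121 ≈ 6.3742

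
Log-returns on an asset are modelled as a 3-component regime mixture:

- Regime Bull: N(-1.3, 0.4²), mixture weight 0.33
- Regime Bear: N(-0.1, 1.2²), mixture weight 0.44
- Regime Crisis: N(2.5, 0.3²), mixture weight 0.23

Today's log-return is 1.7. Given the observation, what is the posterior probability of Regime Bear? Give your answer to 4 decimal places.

By Bayes' theorem, P(k | x) = π_k f_k(x) / Σ_j π_j f_j(x).
Evaluate each component's likelihood at the observed value:
  p_Bull = 6.0858e-13
  p_Bear = 0.107931
  p_Crisis = 0.0379866
Weight by the priors:
  π_Bull·p_Bull = 0.33 × 6.0858e-13 = 2.00831e-13
  π_Bear·p_Bear = 0.44 × 0.107931 = 0.0474898
  π_Crisis·p_Crisis = 0.23 × 0.0379866 = 0.00873692
Denominator: 2.00831e-13 + 0.0474898 + 0.00873692 = 0.0562267
Responsibility of Regime Bear: 0.0474898 / 0.0562267 ≈ 0.8446

0.8446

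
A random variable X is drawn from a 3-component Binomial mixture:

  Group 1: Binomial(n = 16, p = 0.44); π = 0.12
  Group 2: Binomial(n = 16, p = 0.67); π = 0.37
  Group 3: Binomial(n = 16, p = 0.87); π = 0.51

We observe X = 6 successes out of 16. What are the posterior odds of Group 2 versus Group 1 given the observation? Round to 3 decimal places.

0.194

The posterior odds equal the prior odds times the likelihood ratio: (π_i/π_j)·(f_i(x)/f_j(x)).
Binomial probabilities:
  p_1 = C(16,6)·0.44^6·0.56^10 = 8008·0.00725631·0.00303305 = 0.176246
  p_2 = C(16,6)·0.67^6·0.33^10 = 8008·0.0904584·1.53158e-05 = 0.0110946
  p_3 = C(16,6)·0.87^6·0.13^10 = 8008·0.433626·1.37858e-09 = 4.78711e-06
Posterior odds = (π_2·p_2) / (π_1·p_1) = (0.37·0.0110946) / (0.12·0.176246) = 0.00410501 / 0.0211496 ≈ 0.194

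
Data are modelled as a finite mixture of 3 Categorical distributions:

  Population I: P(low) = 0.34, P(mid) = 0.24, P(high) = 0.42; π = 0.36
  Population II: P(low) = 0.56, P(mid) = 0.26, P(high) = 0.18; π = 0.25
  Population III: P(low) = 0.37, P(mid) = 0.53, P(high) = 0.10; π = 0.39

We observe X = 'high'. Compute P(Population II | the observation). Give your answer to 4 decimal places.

P(component k | x) = π_k·f_k(x) / marginal(x), where marginal(x) = Σ_j π_j·f_j(x).
Component likelihoods at x = 'high':
  p_I = P(high | comp) = 0.42
  p_II = P(high | comp) = 0.18
  p_III = P(high | comp) = 0.10
Weight by the priors:
  π_I·p_I = 0.36 × 0.42 = 0.1512
  π_II·p_II = 0.25 × 0.18 = 0.045
  π_III·p_III = 0.39 × 0.1 = 0.039
Evidence: 0.1512 + 0.045 + 0.039 = 0.2352
Responsibility of Population II: 0.045 / 0.2352 ≈ 0.1913

0.1913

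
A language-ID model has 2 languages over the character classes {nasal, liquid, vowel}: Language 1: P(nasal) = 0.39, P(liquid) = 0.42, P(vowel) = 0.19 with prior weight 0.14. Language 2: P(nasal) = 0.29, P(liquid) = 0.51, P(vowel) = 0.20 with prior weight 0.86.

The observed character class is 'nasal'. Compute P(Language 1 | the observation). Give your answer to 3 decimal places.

0.180

By Bayes' theorem, P(k | x) = π_k f_k(x) / Σ_j π_j f_j(x).
Categorical probabilities:
  L_1 = 0.39
  L_2 = 0.29
Prior × likelihood for each component:
  π_1·L_1 = 0.14 × 0.39 = 0.0546
  π_2·L_2 = 0.86 × 0.29 = 0.2494
Evidence: 0.0546 + 0.2494 = 0.304
So the posterior for Language 1 is 0.0546 / 0.304 ≈ 0.180.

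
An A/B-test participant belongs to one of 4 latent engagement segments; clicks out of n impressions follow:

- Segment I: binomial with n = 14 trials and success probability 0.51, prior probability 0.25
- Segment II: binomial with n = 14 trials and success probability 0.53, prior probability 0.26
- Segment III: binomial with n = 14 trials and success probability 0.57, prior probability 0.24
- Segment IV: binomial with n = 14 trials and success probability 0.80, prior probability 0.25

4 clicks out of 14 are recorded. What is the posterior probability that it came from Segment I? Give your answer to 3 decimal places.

Posterior ∝ prior × likelihood, so P(k | x) ∝ π_k f_k(x); normalise over all components.
Evaluate each component's likelihood at the observed value:
  f_I = C(14,4)·0.51^4·0.49^10 = 1001·0.067652·0.000797923 = 0.0540351
  f_II = C(14,4)·0.53^4·0.47^10 = 1001·0.0789048·0.000525991 = 0.0415447
  f_III = C(14,4)·0.57^4·0.43^10 = 1001·0.10556·0.000216115 = 0.0228359
  f_IV = C(14,4)·0.80^4·0.20^10 = 1001·0.4096·1.024e-07 = 4.1985e-05
Multiply by the mixture weights:
  π_I·f_I = 0.25 × 0.0540351 = 0.0135088
  π_II·f_II = 0.26 × 0.0415447 = 0.0108016
  π_III·f_III = 0.24 × 0.0228359 = 0.00548062
  π_IV·f_IV = 0.25 × 4.1985e-05 = 1.04962e-05
Marginal: 0.0135088 + 0.0108016 + 0.00548062 + 1.04962e-05 = 0.0298015
P(Segment I | 4 clicks out of 14) ≈ 0.453

0.453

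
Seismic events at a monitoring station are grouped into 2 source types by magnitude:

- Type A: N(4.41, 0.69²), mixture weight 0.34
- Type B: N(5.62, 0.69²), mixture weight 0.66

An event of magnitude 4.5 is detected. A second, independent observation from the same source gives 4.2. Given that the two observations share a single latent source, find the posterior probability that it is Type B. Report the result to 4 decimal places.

0.0620

Apply Bayes' rule: the posterior for each component is proportional to its prior times its likelihood at x.
Since both observations come from the same component, the likelihood for component k is f_k(x₁)·f_k(x₂).
  p_A = [0.57328] × [0.55201] = 0.316456
  p_B = [0.154858] × [0.0695648] = 0.0107727
Unnormalised posteriors:
  P(Z=A)·p_A = 0.34 × 0.316456 = 0.107595
  P(Z=B)·p_B = 0.66 × 0.0107727 = 0.00710997
Sum: 0.107595 + 0.00710997 = 0.114705
P(Type B | x) ≈ 0.0620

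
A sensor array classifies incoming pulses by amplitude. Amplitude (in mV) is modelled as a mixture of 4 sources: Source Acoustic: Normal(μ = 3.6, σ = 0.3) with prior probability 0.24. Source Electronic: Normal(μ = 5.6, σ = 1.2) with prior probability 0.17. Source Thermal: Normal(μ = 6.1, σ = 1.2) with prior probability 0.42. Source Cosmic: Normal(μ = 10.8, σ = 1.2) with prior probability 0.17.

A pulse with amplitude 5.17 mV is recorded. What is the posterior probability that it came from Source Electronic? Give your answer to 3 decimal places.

0.339

By Bayes' theorem, P(k | x) = π_k f_k(x) / Σ_j π_j f_j(x).
Evaluate each component's likelihood at the observed value:
  p_Acoustic = 1.50179e-06
  p_Electronic = 0.311779
  p_Thermal = 0.246209
  p_Cosmic = 5.52003e-06
Unnormalised posteriors:
  π_Acoustic·p_Acoustic = 0.24 × 1.50179e-06 = 3.60429e-07
  π_Electronic·p_Electronic = 0.17 × 0.311779 = 0.0530024
  π_Thermal·p_Thermal = 0.42 × 0.246209 = 0.103408
  π_Cosmic·p_Cosmic = 0.17 × 5.52003e-06 = 9.38404e-07
Evidence: 3.60429e-07 + 0.0530024 + 0.103408 + 9.38404e-07 = 0.156412
So the posterior for Source Electronic is 0.0530024 / 0.156412 ≈ 0.339.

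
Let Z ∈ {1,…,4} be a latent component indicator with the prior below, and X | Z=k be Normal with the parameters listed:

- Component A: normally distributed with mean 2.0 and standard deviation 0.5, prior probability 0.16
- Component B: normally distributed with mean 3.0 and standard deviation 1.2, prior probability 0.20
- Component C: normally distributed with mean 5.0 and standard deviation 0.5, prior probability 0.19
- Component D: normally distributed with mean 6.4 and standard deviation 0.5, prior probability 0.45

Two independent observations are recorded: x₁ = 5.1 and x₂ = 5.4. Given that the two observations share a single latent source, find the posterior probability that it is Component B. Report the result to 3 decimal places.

Apply Bayes' rule: the posterior for each component is proportional to its prior times its likelihood at x.
Since both observations come from the same component, the likelihood for component k is f_k(x₁)·f_k(x₂).
  L_A = [(1/(0.5·√(2π)))·exp(−(5.1−2.0)²/(2·0.5²)) = 0.797885·exp(-19.22000) = 3.58757e-09] × [7.26192e-11] = 2.60526e-19
  L_B = [(1/(1.2·√(2π)))·exp(−(5.1−3.0)²/(2·1.2²)) = 0.332452·exp(-1.53125) = 0.0718978] × [0.0449925] = 0.00323486
  L_C = [(1/(0.5·√(2π)))·exp(−(5.1−5.0)²/(2·0.5²)) = 0.797885·exp(-0.02000) = 0.782085] × [0.579383] = 0.453127
  L_D = [(1/(0.5·√(2π)))·exp(−(5.1−6.4)²/(2·0.5²)) = 0.797885·exp(-3.38000) = 0.0271659] × [0.107982] = 0.00293343
Prior × likelihood for each component:
  π_A·L_A = 0.16 × 2.60526e-19 = 4.16842e-20
  π_B·L_B = 0.20 × 0.00323486 = 0.000646972
  π_C·L_C = 0.19 × 0.453127 = 0.0860941
  π_D·L_D = 0.45 × 0.00293343 = 0.00132004
Normaliser: 4.16842e-20 + 0.000646972 + 0.0860941 + 0.00132004 = 0.0880612
So the posterior for Component B is 0.000646972 / 0.0880612 ≈ 0.007.

0.007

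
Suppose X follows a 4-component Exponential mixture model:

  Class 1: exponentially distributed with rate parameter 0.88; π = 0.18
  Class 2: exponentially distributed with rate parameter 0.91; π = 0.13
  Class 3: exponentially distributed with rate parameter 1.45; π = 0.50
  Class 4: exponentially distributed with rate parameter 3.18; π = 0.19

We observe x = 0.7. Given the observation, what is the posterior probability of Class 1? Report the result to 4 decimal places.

0.1797

P(component k | x) = π_k·f_k(x) / marginal(x), where marginal(x) = Σ_j π_j·f_j(x).
Component likelihoods at x = 0.7:
  p_1 = 0.475288
  p_2 = 0.481278
  p_3 = 0.525484
  p_4 = 0.343311
Weight by the priors:
  π_1·p_1 = 0.18 × 0.475288 = 0.0855519
  π_2·p_2 = 0.13 × 0.481278 = 0.0625661
  π_3·p_3 = 0.50 × 0.525484 = 0.262742
  π_4·p_4 = 0.19 × 0.343311 = 0.0652291
Sum: 0.0855519 + 0.0625661 + 0.262742 + 0.0652291 = 0.476089
P(Class 1 | data) = 0.0855519 / 0.476089 ≈ 0.1797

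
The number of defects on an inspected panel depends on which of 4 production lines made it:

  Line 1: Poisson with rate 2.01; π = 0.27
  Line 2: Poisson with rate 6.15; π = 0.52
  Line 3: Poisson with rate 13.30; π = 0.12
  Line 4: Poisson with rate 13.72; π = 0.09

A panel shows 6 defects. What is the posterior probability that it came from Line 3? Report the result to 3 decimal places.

The responsibility of component k is P(Z=k) f_k(x) divided by Σ_j P(Z=j) f_j(x).
Component likelihoods at x = 6 defects:
  f_1 = e^(−2.01)·2.01^6/6! = 0.0122719
  f_2 = e^(−6.15)·6.15^6/6! = 0.160327
  f_3 = e^(−13.30)·13.30^6/6! = 0.0128724
  f_4 = e^(−13.72)·13.72^6/6! = 0.0101923
Unnormalised posteriors:
  P(Z=1)·f_1 = 0.27 × 0.0122719 = 0.00331341
  P(Z=2)·f_2 = 0.52 × 0.160327 = 0.0833701
  P(Z=3)·f_3 = 0.12 × 0.0128724 = 0.00154469
  P(Z=4)·f_4 = 0.09 × 0.0101923 = 0.000917306
Evidence: 0.00331341 + 0.0833701 + 0.00154469 + 0.000917306 = 0.0891455
So the posterior for Line 3 is 0.00154469 / 0.0891455 ≈ 0.017.

0.017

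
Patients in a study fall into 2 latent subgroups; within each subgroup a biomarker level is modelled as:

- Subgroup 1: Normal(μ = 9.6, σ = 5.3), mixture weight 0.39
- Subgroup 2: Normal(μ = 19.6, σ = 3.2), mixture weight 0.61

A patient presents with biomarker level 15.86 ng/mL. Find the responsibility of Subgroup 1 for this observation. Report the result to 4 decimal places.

By Bayes' theorem, P(k | x) = w_k f_k(x) / Σ_j w_j f_j(x).
Component likelihoods at x = 15.86 ng/mL:
  L_1 = (1/(5.3·√(2π)))·exp(−(15.86−9.6)²/(2·5.3²)) = 0.075272·exp(-0.69754) = 0.0374712
  L_2 = (1/(3.2·√(2π)))·exp(−(15.86−19.6)²/(2·3.2²)) = 0.124669·exp(-0.68299) = 0.0629712
Prior × likelihood for each component:
  w_1·L_1 = 0.39 × 0.0374712 = 0.0146138
  w_2·L_2 = 0.61 × 0.0629712 = 0.0384124
Evidence: 0.0146138 + 0.0384124 = 0.0530262
P(Subgroup 1 | the observation) ≈ 0.2756

0.2756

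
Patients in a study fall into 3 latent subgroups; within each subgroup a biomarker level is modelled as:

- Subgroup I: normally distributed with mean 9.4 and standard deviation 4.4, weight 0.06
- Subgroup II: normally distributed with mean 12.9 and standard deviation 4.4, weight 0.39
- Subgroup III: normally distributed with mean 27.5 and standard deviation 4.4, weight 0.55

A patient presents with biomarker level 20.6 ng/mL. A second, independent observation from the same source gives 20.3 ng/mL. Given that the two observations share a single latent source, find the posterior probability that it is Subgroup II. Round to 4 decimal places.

By Bayes' theorem, P(k | x) = w_k f_k(x) / Σ_j w_j f_j(x).
Since both observations come from the same component, the likelihood for component k is f_k(x₁)·f_k(x₂).
  f_I = [0.00355211] × [0.00421552] = 1.4974e-05
  f_II = [0.0196085] × [0.0220421] = 0.000432213
  f_III = [0.0265125] × [0.0237687] = 0.000630167
Multiply by the mixture weights:
  w_I·f_I = 0.06 × 1.4974e-05 = 8.9844e-07
  w_II·f_II = 0.39 × 0.000432213 = 0.000168563
  w_III·f_III = 0.55 × 0.000630167 = 0.000346592
Sum: 8.9844e-07 + 0.000168563 + 0.000346592 = 0.000516053
P(Subgroup II | x₁,x₂) ≈ 0.3266

0.3266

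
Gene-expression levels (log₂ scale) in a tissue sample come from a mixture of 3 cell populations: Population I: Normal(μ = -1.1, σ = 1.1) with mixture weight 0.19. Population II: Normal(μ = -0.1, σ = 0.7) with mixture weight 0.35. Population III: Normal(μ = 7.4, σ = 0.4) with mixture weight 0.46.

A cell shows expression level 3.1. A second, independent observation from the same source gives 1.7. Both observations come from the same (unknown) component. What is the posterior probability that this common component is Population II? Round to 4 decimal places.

By Bayes' theorem, P(k | x) = w_k f_k(x) / Σ_j w_j f_j(x).
Since both observations come from the same component, the likelihood for component k is f_k(x₁)·f_k(x₂).
  p_I = [(1/(1.1·√(2π)))·exp(−(3.1−-1.1)²/(2·1.1²)) = 0.362675·exp(-7.28926) = 0.000247647] × [0.0142085] = 3.51869e-06
  p_II = [(1/(0.7·√(2π)))·exp(−(3.1−-0.1)²/(2·0.7²)) = 0.569918·exp(-10.44898) = 1.6515e-05] × [0.0208921] = 3.45032e-07
  p_III = [(1/(0.4·√(2π)))·exp(−(3.1−7.4)²/(2·0.4²)) = 0.997356·exp(-57.78125) = 8.03104e-26] × [8.02395e-45] = 6.44407e-70
Unnormalised posteriors:
  w_I·p_I = 0.19 × 3.51869e-06 = 6.6855e-07
  w_II·p_II = 0.35 × 3.45032e-07 = 1.20761e-07
  w_III·p_III = 0.46 × 6.44407e-70 = 2.96427e-70
Sum: 6.6855e-07 + 1.20761e-07 + 2.96427e-70 = 7.89311e-07
P(Population II | data) = 1.20761e-07 / 7.89311e-07 ≈ 0.1530

0.1530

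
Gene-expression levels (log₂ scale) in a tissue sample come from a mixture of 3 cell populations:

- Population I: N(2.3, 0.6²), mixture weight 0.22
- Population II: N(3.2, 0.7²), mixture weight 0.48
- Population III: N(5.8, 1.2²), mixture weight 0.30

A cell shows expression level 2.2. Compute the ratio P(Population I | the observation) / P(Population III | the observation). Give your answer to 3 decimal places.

Only the two components matter; the odds are (π_i f_i(x)) / (π_j f_j(x)).
Component likelihoods at x = 2.2:
  f_I = 0.655733
  f_II = 0.205426
  f_III = 0.00369321
Posterior odds = (π_I·f_I) / (π_III·f_III) = (0.22·0.655733) / (0.30·0.00369321) = 0.144261 / 0.00110796 ≈ 130.204

130.204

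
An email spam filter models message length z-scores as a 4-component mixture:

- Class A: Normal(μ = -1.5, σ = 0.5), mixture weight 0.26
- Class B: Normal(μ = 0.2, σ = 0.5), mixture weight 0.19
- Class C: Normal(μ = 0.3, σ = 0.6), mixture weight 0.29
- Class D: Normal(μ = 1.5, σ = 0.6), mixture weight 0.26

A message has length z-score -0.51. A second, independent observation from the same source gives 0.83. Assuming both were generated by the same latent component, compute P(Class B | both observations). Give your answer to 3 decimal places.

0.362

Apply Bayes' rule: the posterior for each component is proportional to its prior times its likelihood at x.
Since both observations come from the same component, the likelihood for component k is f_k(x₁)·f_k(x₂).
  p_A = [(1/(0.5·√(2π)))·exp(−(-0.51−-1.5)²/(2·0.5²)) = 0.797885·exp(-1.96020) = 0.112366] × [1.53623e-05] = 1.72621e-06
  p_B = [(1/(0.5·√(2π)))·exp(−(-0.51−0.2)²/(2·0.5²)) = 0.797885·exp(-1.00820) = 0.291128] × [0.360742] = 0.105022
  p_C = [(1/(0.6·√(2π)))·exp(−(-0.51−0.3)²/(2·0.6²)) = 0.664904·exp(-0.91125) = 0.267306] × [0.450115] = 0.120318
  p_D = [(1/(0.6·√(2π)))·exp(−(-0.51−1.5)²/(2·0.6²)) = 0.664904·exp(-5.61125) = 0.00243122] × [0.356442] = 0.000866587
Unnormalised posteriors:
  π_A·p_A = 0.26 × 1.72621e-06 = 4.48814e-07
  π_B·p_B = 0.19 × 0.105022 = 0.0199542
  π_C·p_C = 0.29 × 0.120318 = 0.0348923
  π_D·p_D = 0.26 × 0.000866587 = 0.000225313
Normaliser: 4.48814e-07 + 0.0199542 + 0.0348923 + 0.000225313 = 0.0550723
P(Class B | x₁, x₂) = 0.0199542 / 0.0550723 ≈ 0.362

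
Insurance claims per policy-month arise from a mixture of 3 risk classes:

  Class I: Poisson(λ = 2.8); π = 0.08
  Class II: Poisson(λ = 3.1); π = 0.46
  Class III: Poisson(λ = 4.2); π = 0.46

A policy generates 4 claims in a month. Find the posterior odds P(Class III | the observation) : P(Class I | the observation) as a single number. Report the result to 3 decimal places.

Only the two components matter; the odds are (π_i f_i(x)) / (π_j f_j(x)).
Component likelihoods at x = 4 claims:
  L_I = 0.155739
  L_II = 0.17335
  L_III = 0.194424
0.0894349 / 0.0124591 ≈ 7.178

7.178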